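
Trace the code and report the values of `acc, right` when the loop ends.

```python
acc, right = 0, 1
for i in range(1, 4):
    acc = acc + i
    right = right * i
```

Let's trace through this code step by step.

Initialize: acc = 0
Initialize: right = 1
Entering loop: for i in range(1, 4):
After iteration 1: i = 1, acc = 1, right = 1
After iteration 2: i = 2, acc = 3, right = 2
After iteration 3: i = 3, acc = 6, right = 6
Loop ends.

Final answer: 6, 6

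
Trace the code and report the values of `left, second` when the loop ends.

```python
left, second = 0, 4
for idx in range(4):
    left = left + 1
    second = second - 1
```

Let's trace through this code step by step.

Initialize: left = 0
Initialize: second = 4
Entering loop: for idx in range(4):
After iteration 1: idx = 0, left = 1, second = 3
After iteration 2: idx = 1, left = 2, second = 2
After iteration 3: idx = 2, left = 3, second = 1
After iteration 4: idx = 3, left = 4, second = 0
Loop ends.

Final answer: 4, 0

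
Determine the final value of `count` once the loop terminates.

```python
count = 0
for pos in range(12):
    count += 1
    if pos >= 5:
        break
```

Let's trace through this code step by step.

Initialize: count = 0
Entering loop: for pos in range(12):
After iteration 1: pos = 0, count = 1
After iteration 2: pos = 1, count = 2
After iteration 3: pos = 2, count = 3
After iteration 4: pos = 3, count = 4
After iteration 5: pos = 4, count = 5
After iteration 6: pos = 5, count = 6
Loop ends.

Final answer: 6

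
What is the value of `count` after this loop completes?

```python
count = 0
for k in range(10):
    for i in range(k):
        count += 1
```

Let's trace through this code step by step.

Initialize: count = 0
Entering loop: for k in range(10):
After iteration 1: k = 0, count = 0
After iteration 2: k = 1, count = 1, i = 0
After iteration 3: k = 2, count = 3, i = 1
After iteration 4: k = 3, count = 6, i = 2
After iteration 5: k = 4, count = 10, i = 3
After iteration 6: k = 5, count = 15, i = 4
After iteration 7: k = 6, count = 21, i = 5
After iteration 8: k = 7, count = 28, i = 6
After iteration 9: k = 8, count = 36, i = 7
After iteration 10: k = 9, count = 45, i = 8
Loop ends.

Final answer: 45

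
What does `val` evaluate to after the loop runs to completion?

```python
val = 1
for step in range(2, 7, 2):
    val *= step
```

Let's trace through this code step by step.

Initialize: val = 1
Entering loop: for step in range(2, 7, 2):
After iteration 1: step = 2, val = 2
After iteration 2: step = 4, val = 8
After iteration 3: step = 6, val = 48
Loop ends.

Final answer: 48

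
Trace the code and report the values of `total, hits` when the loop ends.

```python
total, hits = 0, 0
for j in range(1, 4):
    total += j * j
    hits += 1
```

Let's trace through this code step by step.

Initialize: total = 0
Initialize: hits = 0
Entering loop: for j in range(1, 4):
After iteration 1: j = 1, total = 1, hits = 1
After iteration 2: j = 2, total = 5, hits = 2
After iteration 3: j = 3, total = 14, hits = 3
Loop ends.

Final answer: 14, 3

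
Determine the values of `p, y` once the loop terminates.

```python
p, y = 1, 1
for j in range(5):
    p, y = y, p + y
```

Let's trace through this code step by step.

Initialize: p = 1
Initialize: y = 1
Entering loop: for j in range(5):
After iteration 1: j = 0, p = 1, y = 2
After iteration 2: j = 1, p = 2, y = 3
After iteration 3: j = 2, p = 3, y = 5
After iteration 4: j = 3, p = 5, y = 8
After iteration 5: j = 4, p = 8, y = 13
Loop ends.

Final answer: 8, 13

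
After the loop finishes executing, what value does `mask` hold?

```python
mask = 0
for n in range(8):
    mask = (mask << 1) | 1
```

Let's trace through this code step by step.

Initialize: mask = 0
Entering loop: for n in range(8):
After iteration 1: n = 0, mask = 1
After iteration 2: n = 1, mask = 3
After iteration 3: n = 2, mask = 7
After iteration 4: n = 3, mask = 15
After iteration 5: n = 4, mask = 31
After iteration 6: n = 5, mask = 63
After iteration 7: n = 6, mask = 127
After iteration 8: n = 7, mask = 255
Loop ends.

Final answer: 255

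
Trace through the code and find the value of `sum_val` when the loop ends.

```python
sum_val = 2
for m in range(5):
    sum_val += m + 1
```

Let's trace through this code step by step.

Initialize: sum_val = 2
Entering loop: for m in range(5):
After iteration 1: m = 0, sum_val = 3
After iteration 2: m = 1, sum_val = 5
After iteration 3: m = 2, sum_val = 8
After iteration 4: m = 3, sum_val = 12
After iteration 5: m = 4, sum_val = 17
Loop ends.

Final answer: 17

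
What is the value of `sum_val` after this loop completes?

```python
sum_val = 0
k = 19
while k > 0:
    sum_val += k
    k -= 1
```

Let's trace through this code step by step.

Initialize: sum_val = 0
Initialize: k = 19
Entering loop: while k > 0:
After iteration 1: sum_val = 19, k = 18
After iteration 2: sum_val = 37, k = 17
After iteration 3: sum_val = 54, k = 16
After iteration 4: sum_val = 70, k = 15
After iteration 5: sum_val = 85, k = 14
After iteration 6: sum_val = 99, k = 13
After iteration 7: sum_val = 112, k = 12
After iteration 8: sum_val = 124, k = 11
After iteration 9: sum_val = 135, k = 10
After iteration 10: sum_val = 145, k = 9
After iteration 11: sum_val = 154, k = 8
After iteration 12: sum_val = 162, k = 7
After iteration 13: sum_val = 169, k = 6
After iteration 14: sum_val = 175, k = 5
After iteration 15: sum_val = 180, k = 4
After iteration 16: sum_val = 184, k = 3
After iteration 17: sum_val = 187, k = 2
After iteration 18: sum_val = 189, k = 1
After iteration 19: sum_val = 190, k = 0
Loop ends.

Final answer: 190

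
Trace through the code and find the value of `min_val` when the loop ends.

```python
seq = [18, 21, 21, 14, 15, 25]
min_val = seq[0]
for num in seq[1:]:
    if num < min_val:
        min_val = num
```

Let's trace through this code step by step.

Initialize: seq = [18, 21, 21, 14, 15, 25]
Initialize: min_val = 18
Entering loop: for num in seq[1:]:
After iteration 1: num = 21, min_val = 18
After iteration 2: num = 21, min_val = 18
After iteration 3: num = 14, min_val = 14
After iteration 4: num = 15, min_val = 14
After iteration 5: num = 25, min_val = 14
Loop ends.

Final answer: 14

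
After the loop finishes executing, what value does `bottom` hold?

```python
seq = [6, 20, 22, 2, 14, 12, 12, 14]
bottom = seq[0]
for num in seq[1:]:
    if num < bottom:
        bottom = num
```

Let's trace through this code step by step.

Initialize: seq = [6, 20, 22, 2, 14, 12, 12, 14]
Initialize: bottom = 6
Entering loop: for num in seq[1:]:
After iteration 1: num = 20, bottom = 6
After iteration 2: num = 22, bottom = 6
After iteration 3: num = 2, bottom = 2
After iteration 4: num = 14, bottom = 2
After iteration 5: num = 12, bottom = 2
After iteration 6: num = 12, bottom = 2
After iteration 7: num = 14, bottom = 2
Loop ends.

Final answer: 2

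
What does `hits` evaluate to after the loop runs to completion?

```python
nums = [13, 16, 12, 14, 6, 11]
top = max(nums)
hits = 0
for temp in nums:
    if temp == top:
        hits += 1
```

Let's trace through this code step by step.

Initialize: nums = [13, 16, 12, 14, 6, 11]
Initialize: top = 16
Initialize: hits = 0
Entering loop: for temp in nums:
After iteration 1: temp = 13, hits = 0
After iteration 2: temp = 16, hits = 1
After iteration 3: temp = 12, hits = 1
After iteration 4: temp = 14, hits = 1
After iteration 5: temp = 6, hits = 1
After iteration 6: temp = 11, hits = 1
Loop ends.

Final answer: 1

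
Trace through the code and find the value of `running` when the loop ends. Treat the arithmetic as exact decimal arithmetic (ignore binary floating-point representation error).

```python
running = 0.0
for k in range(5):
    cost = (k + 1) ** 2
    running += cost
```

Let's trace through this code step by step.

Initialize: running = 0.0
Entering loop: for k in range(5):
After iteration 1: k = 0, running = 1.0, cost = 1
After iteration 2: k = 1, running = 5.0, cost = 4
After iteration 3: k = 2, running = 14.0, cost = 9
After iteration 4: k = 3, running = 30.0, cost = 16
After iteration 5: k = 4, running = 55.0, cost = 25
Loop ends.

Final answer: 55.0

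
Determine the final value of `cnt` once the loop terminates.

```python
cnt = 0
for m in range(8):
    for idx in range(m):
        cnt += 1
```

Let's trace through this code step by step.

Initialize: cnt = 0
Entering loop: for m in range(8):
After iteration 1: m = 0, cnt = 0
After iteration 2: m = 1, cnt = 1, idx = 0
After iteration 3: m = 2, cnt = 3, idx = 1
After iteration 4: m = 3, cnt = 6, idx = 2
After iteration 5: m = 4, cnt = 10, idx = 3
After iteration 6: m = 5, cnt = 15, idx = 4
After iteration 7: m = 6, cnt = 21, idx = 5
After iteration 8: m = 7, cnt = 28, idx = 6
Loop ends.

Final answer: 28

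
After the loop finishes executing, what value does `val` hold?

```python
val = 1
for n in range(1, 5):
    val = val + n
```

Let's trace through this code step by step.

Initialize: val = 1
Entering loop: for n in range(1, 5):
After iteration 1: n = 1, val = 2
After iteration 2: n = 2, val = 4
After iteration 3: n = 3, val = 7
After iteration 4: n = 4, val = 11
Loop ends.

Final answer: 11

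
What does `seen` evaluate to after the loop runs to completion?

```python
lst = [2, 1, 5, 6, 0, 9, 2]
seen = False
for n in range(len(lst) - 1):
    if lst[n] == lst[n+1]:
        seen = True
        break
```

Let's trace through this code step by step.

Initialize: lst = [2, 1, 5, 6, 0, 9, 2]
Initialize: seen = False
Entering loop: for n in range(len(lst) - 1):
After iteration 1: n = 0, seen = False
After iteration 2: n = 1, seen = False
After iteration 3: n = 2, seen = False
After iteration 4: n = 3, seen = False
After iteration 5: n = 4, seen = False
After iteration 6: n = 5, seen = False
Loop ends.

Final answer: False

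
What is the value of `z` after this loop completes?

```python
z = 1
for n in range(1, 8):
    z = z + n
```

Let's trace through this code step by step.

Initialize: z = 1
Entering loop: for n in range(1, 8):
After iteration 1: n = 1, z = 2
After iteration 2: n = 2, z = 4
After iteration 3: n = 3, z = 7
After iteration 4: n = 4, z = 11
After iteration 5: n = 5, z = 16
After iteration 6: n = 6, z = 22
After iteration 7: n = 7, z = 29
Loop ends.

Final answer: 29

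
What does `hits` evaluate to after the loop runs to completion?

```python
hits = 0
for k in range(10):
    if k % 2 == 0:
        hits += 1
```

Let's trace through this code step by step.

Initialize: hits = 0
Entering loop: for k in range(10):
After iteration 1: k = 0, hits = 1
After iteration 2: k = 1, hits = 1
After iteration 3: k = 2, hits = 2
After iteration 4: k = 3, hits = 2
After iteration 5: k = 4, hits = 3
After iteration 6: k = 5, hits = 3
After iteration 7: k = 6, hits = 4
After iteration 8: k = 7, hits = 4
After iteration 9: k = 8, hits = 5
After iteration 10: k = 9, hits = 5
Loop ends.

Final answer: 5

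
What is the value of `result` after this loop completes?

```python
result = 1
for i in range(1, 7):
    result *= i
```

Let's trace through this code step by step.

Initialize: result = 1
Entering loop: for i in range(1, 7):
After iteration 1: i = 1, result = 1
After iteration 2: i = 2, result = 2
After iteration 3: i = 3, result = 6
After iteration 4: i = 4, result = 24
After iteration 5: i = 5, result = 120
After iteration 6: i = 6, result = 720
Loop ends.

Final answer: 720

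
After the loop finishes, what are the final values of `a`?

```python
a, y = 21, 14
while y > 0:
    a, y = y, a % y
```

Let's trace through this code step by step.

Initialize: a = 21
Initialize: y = 14
Entering loop: while y > 0:
After iteration 1: a = 14, y = 7
After iteration 2: a = 7, y = 0
Loop ends.

Final answer: 7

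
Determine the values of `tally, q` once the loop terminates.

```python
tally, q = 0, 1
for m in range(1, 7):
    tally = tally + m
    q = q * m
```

Let's trace through this code step by step.

Initialize: tally = 0
Initialize: q = 1
Entering loop: for m in range(1, 7):
After iteration 1: m = 1, tally = 1, q = 1
After iteration 2: m = 2, tally = 3, q = 2
After iteration 3: m = 3, tally = 6, q = 6
After iteration 4: m = 4, tally = 10, q = 24
After iteration 5: m = 5, tally = 15, q = 120
After iteration 6: m = 6, tally = 21, q = 720
Loop ends.

Final answer: 21, 720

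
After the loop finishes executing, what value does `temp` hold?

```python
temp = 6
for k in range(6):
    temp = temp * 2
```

Let's trace through this code step by step.

Initialize: temp = 6
Entering loop: for k in range(6):
After iteration 1: k = 0, temp = 12
After iteration 2: k = 1, temp = 24
After iteration 3: k = 2, temp = 48
After iteration 4: k = 3, temp = 96
After iteration 5: k = 4, temp = 192
After iteration 6: k = 5, temp = 384
Loop ends.

Final answer: 384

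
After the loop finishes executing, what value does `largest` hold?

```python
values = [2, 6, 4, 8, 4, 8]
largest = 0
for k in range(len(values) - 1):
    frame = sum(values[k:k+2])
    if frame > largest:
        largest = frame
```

Let's trace through this code step by step.

Initialize: values = [2, 6, 4, 8, 4, 8]
Initialize: largest = 0
Entering loop: for k in range(len(values) - 1):
After iteration 1: k = 0, largest = 8, frame = 8
After iteration 2: k = 1, largest = 10, frame = 10
After iteration 3: k = 2, largest = 12, frame = 12
After iteration 4: k = 3, largest = 12, frame = 12
After iteration 5: k = 4, largest = 12, frame = 12
Loop ends.

Final answer: 12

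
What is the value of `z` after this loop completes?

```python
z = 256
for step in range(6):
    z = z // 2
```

Let's trace through this code step by step.

Initialize: z = 256
Entering loop: for step in range(6):
After iteration 1: step = 0, z = 128
After iteration 2: step = 1, z = 64
After iteration 3: step = 2, z = 32
After iteration 4: step = 3, z = 16
After iteration 5: step = 4, z = 8
After iteration 6: step = 5, z = 4
Loop ends.

Final answer: 4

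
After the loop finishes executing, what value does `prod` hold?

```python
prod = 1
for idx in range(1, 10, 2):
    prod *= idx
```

Let's trace through this code step by step.

Initialize: prod = 1
Entering loop: for idx in range(1, 10, 2):
After iteration 1: idx = 1, prod = 1
After iteration 2: idx = 3, prod = 3
After iteration 3: idx = 5, prod = 15
After iteration 4: idx = 7, prod = 105
After iteration 5: idx = 9, prod = 945
Loop ends.

Final answer: 945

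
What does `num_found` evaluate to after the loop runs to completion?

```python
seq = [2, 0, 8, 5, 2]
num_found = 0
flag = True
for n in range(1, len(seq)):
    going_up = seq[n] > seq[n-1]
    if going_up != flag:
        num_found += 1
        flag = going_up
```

Let's trace through this code step by step.

Initialize: seq = [2, 0, 8, 5, 2]
Initialize: num_found = 0
Initialize: flag = True
Entering loop: for n in range(1, len(seq)):
After iteration 1: n = 1, num_found = 1, flag = False, going_up = False
After iteration 2: n = 2, num_found = 2, flag = True, going_up = True
After iteration 3: n = 3, num_found = 3, flag = False, going_up = False
After iteration 4: n = 4, num_found = 3, flag = False, going_up = False
Loop ends.

Final answer: 3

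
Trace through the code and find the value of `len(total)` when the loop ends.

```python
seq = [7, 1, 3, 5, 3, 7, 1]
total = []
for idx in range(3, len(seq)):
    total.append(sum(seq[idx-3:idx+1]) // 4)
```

Let's trace through this code step by step.

Initialize: seq = [7, 1, 3, 5, 3, 7, 1]
Initialize: total = []
Entering loop: for idx in range(3, len(seq)):
After iteration 1: idx = 3, total = [4]
After iteration 2: idx = 4, total = [4, 3]
After iteration 3: idx = 5, total = [4, 3, 4]
After iteration 4: idx = 6, total = [4, 3, 4, 4]
Loop ends.
len(total) = 4

Final answer: 4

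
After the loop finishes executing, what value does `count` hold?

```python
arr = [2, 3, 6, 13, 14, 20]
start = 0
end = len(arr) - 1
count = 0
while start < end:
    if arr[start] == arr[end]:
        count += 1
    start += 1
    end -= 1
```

Let's trace through this code step by step.

Initialize: arr = [2, 3, 6, 13, 14, 20]
Initialize: start = 0
Initialize: end = 5
Initialize: count = 0
Entering loop: while start < end:
After iteration 1: start = 1, end = 4, count = 0
After iteration 2: start = 2, end = 3, count = 0
After iteration 3: start = 3, end = 2, count = 0
Loop ends.

Final answer: 0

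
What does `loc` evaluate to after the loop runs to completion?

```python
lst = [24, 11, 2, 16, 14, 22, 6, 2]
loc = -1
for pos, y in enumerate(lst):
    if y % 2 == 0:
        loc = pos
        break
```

Let's trace through this code step by step.

Initialize: lst = [24, 11, 2, 16, 14, 22, 6, 2]
Initialize: loc = -1
Entering loop: for pos, y in enumerate(lst):
After iteration 1: pos = 0, y = 24, loc = 0
Loop ends.

Final answer: 0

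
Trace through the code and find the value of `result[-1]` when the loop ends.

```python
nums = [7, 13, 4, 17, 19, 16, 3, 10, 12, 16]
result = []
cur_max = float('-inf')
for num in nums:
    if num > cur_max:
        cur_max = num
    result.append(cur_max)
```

Let's trace through this code step by step.

Initialize: nums = [7, 13, 4, 17, 19, 16, 3, 10, 12, 16]
Initialize: result = []
Initialize: cur_max = -inf
Entering loop: for num in nums:
After iteration 1: num = 7, result = [7], cur_max = 7
After iteration 2: num = 13, result = [7, 13], cur_max = 13
After iteration 3: num = 4, result = [7, 13, 13], cur_max = 13
After iteration 4: num = 17, result = [7, 13, 13, 17], cur_max = 17
After iteration 5: num = 19, result = [7, 13, 13, 17, 19], cur_max = 19
After iteration 6: num = 16, result = [7, 13, 13, 17, 19, 19], cur_max = 19
After iteration 7: num = 3, result = [7, 13, 13, 17, 19, 19, 19], cur_max = 19
After iteration 8: num = 10, result = [7, 13, 13, 17, 19, 19, 19, 19], cur_max = 19
After iteration 9: num = 12, result = [7, 13, 13, 17, 19, 19, 19, 19, 19], cur_max = 19
After iteration 10: num = 16, result = [7, 13, 13, 17, 19, 19, 19, 19, 19, 19], cur_max = 19
Loop ends.
result[-1] = 19

Final answer: 19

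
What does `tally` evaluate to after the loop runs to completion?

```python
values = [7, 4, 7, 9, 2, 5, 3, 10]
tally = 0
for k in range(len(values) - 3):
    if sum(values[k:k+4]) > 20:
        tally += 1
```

Let's trace through this code step by step.

Initialize: values = [7, 4, 7, 9, 2, 5, 3, 10]
Initialize: tally = 0
Entering loop: for k in range(len(values) - 3):
After iteration 1: k = 0, tally = 1
After iteration 2: k = 1, tally = 2
After iteration 3: k = 2, tally = 3
After iteration 4: k = 3, tally = 3
After iteration 5: k = 4, tally = 3
Loop ends.

Final answer: 3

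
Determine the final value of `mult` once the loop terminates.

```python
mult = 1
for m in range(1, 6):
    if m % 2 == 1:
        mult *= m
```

Let's trace through this code step by step.

Initialize: mult = 1
Entering loop: for m in range(1, 6):
After iteration 1: m = 1, mult = 1
After iteration 2: m = 2, mult = 1
After iteration 3: m = 3, mult = 3
After iteration 4: m = 4, mult = 3
After iteration 5: m = 5, mult = 15
Loop ends.

Final answer: 15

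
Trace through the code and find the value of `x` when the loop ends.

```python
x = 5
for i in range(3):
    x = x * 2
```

Let's trace through this code step by step.

Initialize: x = 5
Entering loop: for i in range(3):
After iteration 1: i = 0, x = 10
After iteration 2: i = 1, x = 20
After iteration 3: i = 2, x = 40
Loop ends.

Final answer: 40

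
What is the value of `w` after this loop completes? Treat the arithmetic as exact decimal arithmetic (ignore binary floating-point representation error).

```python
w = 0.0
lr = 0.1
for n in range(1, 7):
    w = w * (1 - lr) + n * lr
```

Let's trace through this code step by step.

Initialize: w = 0.0
Initialize: lr = 0.1
Entering loop: for n in range(1, 7):
After iteration 1: n = 1, w = 0.1
After iteration 2: n = 2, w = 0.29
After iteration 3: n = 3, w = 0.561
After iteration 4: n = 4, w = 0.9049
After iteration 5: n = 5, w = 1.31441
After iteration 6: n = 6, w = 1.782969
Loop ends.

Final answer: 1.782969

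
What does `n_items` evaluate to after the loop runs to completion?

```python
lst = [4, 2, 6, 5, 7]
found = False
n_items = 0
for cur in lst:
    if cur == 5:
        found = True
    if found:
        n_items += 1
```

Let's trace through this code step by step.

Initialize: lst = [4, 2, 6, 5, 7]
Initialize: found = False
Initialize: n_items = 0
Entering loop: for cur in lst:
After iteration 1: cur = 4, found = False, n_items = 0
After iteration 2: cur = 2, found = False, n_items = 0
After iteration 3: cur = 6, found = False, n_items = 0
After iteration 4: cur = 5, found = True, n_items = 1
After iteration 5: cur = 7, found = True, n_items = 2
Loop ends.

Final answer: 2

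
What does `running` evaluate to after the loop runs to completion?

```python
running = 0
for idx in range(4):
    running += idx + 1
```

Let's trace through this code step by step.

Initialize: running = 0
Entering loop: for idx in range(4):
After iteration 1: idx = 0, running = 1
After iteration 2: idx = 1, running = 3
After iteration 3: idx = 2, running = 6
After iteration 4: idx = 3, running = 10
Loop ends.

Final answer: 10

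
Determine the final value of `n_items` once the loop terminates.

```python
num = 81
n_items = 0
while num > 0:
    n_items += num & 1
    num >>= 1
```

Let's trace through this code step by step.

Initialize: num = 81
Initialize: n_items = 0
Entering loop: while num > 0:
After iteration 1: num = 40, n_items = 1
After iteration 2: num = 20, n_items = 1
After iteration 3: num = 10, n_items = 1
After iteration 4: num = 5, n_items = 1
After iteration 5: num = 2, n_items = 2
After iteration 6: num = 1, n_items = 2
After iteration 7: num = 0, n_items = 3
Loop ends.

Final answer: 3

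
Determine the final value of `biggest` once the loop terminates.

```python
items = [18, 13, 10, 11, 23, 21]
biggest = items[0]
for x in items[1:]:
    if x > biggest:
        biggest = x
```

Let's trace through this code step by step.

Initialize: items = [18, 13, 10, 11, 23, 21]
Initialize: biggest = 18
Entering loop: for x in items[1:]:
After iteration 1: x = 13, biggest = 18
After iteration 2: x = 10, biggest = 18
After iteration 3: x = 11, biggest = 18
After iteration 4: x = 23, biggest = 23
After iteration 5: x = 21, biggest = 23
Loop ends.

Final answer: 23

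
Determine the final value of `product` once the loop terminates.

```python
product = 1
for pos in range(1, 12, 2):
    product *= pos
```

Let's trace through this code step by step.

Initialize: product = 1
Entering loop: for pos in range(1, 12, 2):
After iteration 1: pos = 1, product = 1
After iteration 2: pos = 3, product = 3
After iteration 3: pos = 5, product = 15
After iteration 4: pos = 7, product = 105
After iteration 5: pos = 9, product = 945
After iteration 6: pos = 11, product = 10395
Loop ends.

Final answer: 10395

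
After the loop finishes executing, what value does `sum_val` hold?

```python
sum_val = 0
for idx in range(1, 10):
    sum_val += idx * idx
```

Let's trace through this code step by step.

Initialize: sum_val = 0
Entering loop: for idx in range(1, 10):
After iteration 1: idx = 1, sum_val = 1
After iteration 2: idx = 2, sum_val = 5
After iteration 3: idx = 3, sum_val = 14
After iteration 4: idx = 4, sum_val = 30
After iteration 5: idx = 5, sum_val = 55
After iteration 6: idx = 6, sum_val = 91
After iteration 7: idx = 7, sum_val = 140
After iteration 8: idx = 8, sum_val = 204
After iteration 9: idx = 9, sum_val = 285
Loop ends.

Final answer: 285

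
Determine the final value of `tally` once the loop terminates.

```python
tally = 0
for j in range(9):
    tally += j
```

Let's trace through this code step by step.

Initialize: tally = 0
Entering loop: for j in range(9):
After iteration 1: j = 0, tally = 0
After iteration 2: j = 1, tally = 1
After iteration 3: j = 2, tally = 3
After iteration 4: j = 3, tally = 6
After iteration 5: j = 4, tally = 10
After iteration 6: j = 5, tally = 15
After iteration 7: j = 6, tally = 21
After iteration 8: j = 7, tally = 28
After iteration 9: j = 8, tally = 36
Loop ends.

Final answer: 36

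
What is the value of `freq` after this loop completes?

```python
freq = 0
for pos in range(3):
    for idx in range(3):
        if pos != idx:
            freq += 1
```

Let's trace through this code step by step.

Initialize: freq = 0
Entering loop: for pos in range(3):
After iteration 1: pos = 0, freq = 2
After iteration 2: pos = 1, freq = 4
After iteration 3: pos = 2, freq = 6
Loop ends.

Final answer: 6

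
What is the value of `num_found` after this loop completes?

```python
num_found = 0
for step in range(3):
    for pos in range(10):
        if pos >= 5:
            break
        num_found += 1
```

Let's trace through this code step by step.

Initialize: num_found = 0
Entering loop: for step in range(3):
After iteration 1: step = 0, num_found = 5
After iteration 2: step = 1, num_found = 10
After iteration 3: step = 2, num_found = 15
Loop ends.

Final answer: 15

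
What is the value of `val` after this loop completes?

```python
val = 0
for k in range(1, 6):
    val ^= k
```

Let's trace through this code step by step.

Initialize: val = 0
Entering loop: for k in range(1, 6):
After iteration 1: k = 1, val = 1
After iteration 2: k = 2, val = 3
After iteration 3: k = 3, val = 0
After iteration 4: k = 4, val = 4
After iteration 5: k = 5, val = 1
Loop ends.

Final answer: 1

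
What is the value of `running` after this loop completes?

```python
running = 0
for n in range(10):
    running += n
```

Let's trace through this code step by step.

Initialize: running = 0
Entering loop: for n in range(10):
After iteration 1: n = 0, running = 0
After iteration 2: n = 1, running = 1
After iteration 3: n = 2, running = 3
After iteration 4: n = 3, running = 6
After iteration 5: n = 4, running = 10
After iteration 6: n = 5, running = 15
After iteration 7: n = 6, running = 21
After iteration 8: n = 7, running = 28
After iteration 9: n = 8, running = 36
After iteration 10: n = 9, running = 45
Loop ends.

Final answer: 45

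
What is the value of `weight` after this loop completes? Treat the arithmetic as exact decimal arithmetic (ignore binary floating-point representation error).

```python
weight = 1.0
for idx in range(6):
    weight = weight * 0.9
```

Let's trace through this code step by step.

Initialize: weight = 1.0
Entering loop: for idx in range(6):
After iteration 1: idx = 0, weight = 0.9
After iteration 2: idx = 1, weight = 0.81
After iteration 3: idx = 2, weight = 0.729
After iteration 4: idx = 3, weight = 0.6561
After iteration 5: idx = 4, weight = 0.59049
After iteration 6: idx = 5, weight = 0.531441
Loop ends.

Final answer: 0.531441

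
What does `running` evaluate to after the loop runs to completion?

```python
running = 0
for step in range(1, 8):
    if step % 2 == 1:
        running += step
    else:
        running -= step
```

Let's trace through this code step by step.

Initialize: running = 0
Entering loop: for step in range(1, 8):
After iteration 1: step = 1, running = 1
After iteration 2: step = 2, running = -1
After iteration 3: step = 3, running = 2
After iteration 4: step = 4, running = -2
After iteration 5: step = 5, running = 3
After iteration 6: step = 6, running = -3
After iteration 7: step = 7, running = 4
Loop ends.

Final answer: 4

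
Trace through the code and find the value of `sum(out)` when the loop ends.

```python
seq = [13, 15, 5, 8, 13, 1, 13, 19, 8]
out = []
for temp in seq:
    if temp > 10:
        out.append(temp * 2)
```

Let's trace through this code step by step.

Initialize: seq = [13, 15, 5, 8, 13, 1, 13, 19, 8]
Initialize: out = []
Entering loop: for temp in seq:
After iteration 1: temp = 13, out = [26]
After iteration 2: temp = 15, out = [26, 30]
After iteration 3: temp = 5, out = [26, 30]
After iteration 4: temp = 8, out = [26, 30]
After iteration 5: temp = 13, out = [26, 30, 26]
After iteration 6: temp = 1, out = [26, 30, 26]
After iteration 7: temp = 13, out = [26, 30, 26, 26]
After iteration 8: temp = 19, out = [26, 30, 26, 26, 38]
After iteration 9: temp = 8, out = [26, 30, 26, 26, 38]
Loop ends.
sum(out) = 146

Final answer: 146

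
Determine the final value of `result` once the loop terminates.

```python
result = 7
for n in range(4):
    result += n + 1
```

Let's trace through this code step by step.

Initialize: result = 7
Entering loop: for n in range(4):
After iteration 1: n = 0, result = 8
After iteration 2: n = 1, result = 10
After iteration 3: n = 2, result = 13
After iteration 4: n = 3, result = 17
Loop ends.

Final answer: 17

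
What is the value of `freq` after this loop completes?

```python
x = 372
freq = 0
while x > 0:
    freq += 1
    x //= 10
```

Let's trace through this code step by step.

Initialize: x = 372
Initialize: freq = 0
Entering loop: while x > 0:
After iteration 1: x = 37, freq = 1
After iteration 2: x = 3, freq = 2
After iteration 3: x = 0, freq = 3
Loop ends.

Final answer: 3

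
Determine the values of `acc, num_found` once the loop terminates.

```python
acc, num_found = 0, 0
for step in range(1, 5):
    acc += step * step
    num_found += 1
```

Let's trace through this code step by step.

Initialize: acc = 0
Initialize: num_found = 0
Entering loop: for step in range(1, 5):
After iteration 1: step = 1, acc = 1, num_found = 1
After iteration 2: step = 2, acc = 5, num_found = 2
After iteration 3: step = 3, acc = 14, num_found = 3
After iteration 4: step = 4, acc = 30, num_found = 4
Loop ends.

Final answer: 30, 4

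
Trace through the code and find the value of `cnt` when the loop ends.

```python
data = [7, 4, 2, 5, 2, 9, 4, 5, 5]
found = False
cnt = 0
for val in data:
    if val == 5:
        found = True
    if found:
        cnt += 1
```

Let's trace through this code step by step.

Initialize: data = [7, 4, 2, 5, 2, 9, 4, 5, 5]
Initialize: found = False
Initialize: cnt = 0
Entering loop: for val in data:
After iteration 1: val = 7, found = False, cnt = 0
After iteration 2: val = 4, found = False, cnt = 0
After iteration 3: val = 2, found = False, cnt = 0
After iteration 4: val = 5, found = True, cnt = 1
After iteration 5: val = 2, found = True, cnt = 2
After iteration 6: val = 9, found = True, cnt = 3
After iteration 7: val = 4, found = True, cnt = 4
After iteration 8: val = 5, found = True, cnt = 5
After iteration 9: val = 5, found = True, cnt = 6
Loop ends.

Final answer: 6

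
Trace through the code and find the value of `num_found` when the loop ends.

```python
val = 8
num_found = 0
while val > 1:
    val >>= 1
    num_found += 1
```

Let's trace through this code step by step.

Initialize: val = 8
Initialize: num_found = 0
Entering loop: while val > 1:
After iteration 1: val = 4, num_found = 1
After iteration 2: val = 2, num_found = 2
After iteration 3: val = 1, num_found = 3
Loop ends.

Final answer: 3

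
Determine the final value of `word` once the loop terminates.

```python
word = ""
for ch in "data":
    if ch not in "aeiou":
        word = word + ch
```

Let's trace through this code step by step.

Initialize: word = ''
Entering loop: for ch in "data":
After iteration 1: ch = 'd', word = 'd'
After iteration 2: ch = 'a', word = 'd'
After iteration 3: ch = 't', word = 'dt'
After iteration 4: ch = 'a', word = 'dt'
Loop ends.

Final answer: 'dt'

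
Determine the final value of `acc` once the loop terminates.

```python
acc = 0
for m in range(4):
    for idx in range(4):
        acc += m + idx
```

Let's trace through this code step by step.

Initialize: acc = 0
Entering loop: for m in range(4):
After iteration 1: m = 0, acc = 6
After iteration 2: m = 1, acc = 16
After iteration 3: m = 2, acc = 30
After iteration 4: m = 3, acc = 48
Loop ends.

Final answer: 48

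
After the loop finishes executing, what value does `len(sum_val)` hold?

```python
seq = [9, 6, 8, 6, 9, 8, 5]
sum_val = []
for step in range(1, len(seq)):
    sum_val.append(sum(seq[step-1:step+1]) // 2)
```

Let's trace through this code step by step.

Initialize: seq = [9, 6, 8, 6, 9, 8, 5]
Initialize: sum_val = []
Entering loop: for step in range(1, len(seq)):
After iteration 1: step = 1, sum_val = [7]
After iteration 2: step = 2, sum_val = [7, 7]
After iteration 3: step = 3, sum_val = [7, 7, 7]
After iteration 4: step = 4, sum_val = [7, 7, 7, 7]
After iteration 5: step = 5, sum_val = [7, 7, 7, 7, 8]
After iteration 6: step = 6, sum_val = [7, 7, 7, 7, 8, 6]
Loop ends.
len(sum_val) = 6

Final answer: 6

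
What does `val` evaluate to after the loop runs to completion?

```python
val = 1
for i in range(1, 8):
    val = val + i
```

Let's trace through this code step by step.

Initialize: val = 1
Entering loop: for i in range(1, 8):
After iteration 1: i = 1, val = 2
After iteration 2: i = 2, val = 4
After iteration 3: i = 3, val = 7
After iteration 4: i = 4, val = 11
After iteration 5: i = 5, val = 16
After iteration 6: i = 6, val = 22
After iteration 7: i = 7, val = 29
Loop ends.

Final answer: 29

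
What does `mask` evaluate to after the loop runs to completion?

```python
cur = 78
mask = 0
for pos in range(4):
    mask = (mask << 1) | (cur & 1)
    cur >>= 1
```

Let's trace through this code step by step.

Initialize: cur = 78
Initialize: mask = 0
Entering loop: for pos in range(4):
After iteration 1: pos = 0, cur = 39, mask = 0
After iteration 2: pos = 1, cur = 19, mask = 1
After iteration 3: pos = 2, cur = 9, mask = 3
After iteration 4: pos = 3, cur = 4, mask = 7
Loop ends.

Final answer: 7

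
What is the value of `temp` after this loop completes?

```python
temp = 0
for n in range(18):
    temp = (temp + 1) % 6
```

Let's trace through this code step by step.

Initialize: temp = 0
Entering loop: for n in range(18):
After iteration 1: n = 0, temp = 1
After iteration 2: n = 1, temp = 2
After iteration 3: n = 2, temp = 3
After iteration 4: n = 3, temp = 4
After iteration 5: n = 4, temp = 5
After iteration 6: n = 5, temp = 0
After iteration 7: n = 6, temp = 1
After iteration 8: n = 7, temp = 2
After iteration 9: n = 8, temp = 3
After iteration 10: n = 9, temp = 4
After iteration 11: n = 10, temp = 5
After iteration 12: n = 11, temp = 0
After iteration 13: n = 12, temp = 1
After iteration 14: n = 13, temp = 2
After iteration 15: n = 14, temp = 3
After iteration 16: n = 15, temp = 4
After iteration 17: n = 16, temp = 5
After iteration 18: n = 17, temp = 0
Loop ends.

Final answer: 0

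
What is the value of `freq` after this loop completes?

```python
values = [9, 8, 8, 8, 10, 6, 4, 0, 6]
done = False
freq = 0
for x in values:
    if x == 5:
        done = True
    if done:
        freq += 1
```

Let's trace through this code step by step.

Initialize: values = [9, 8, 8, 8, 10, 6, 4, 0, 6]
Initialize: done = False
Initialize: freq = 0
Entering loop: for x in values:
After iteration 1: x = 9, freq = 0
After iteration 2: x = 8, freq = 0
After iteration 3: x = 8, freq = 0
After iteration 4: x = 8, freq = 0
After iteration 5: x = 10, freq = 0
After iteration 6: x = 6, freq = 0
After iteration 7: x = 4, freq = 0
After iteration 8: x = 0, freq = 0
After iteration 9: x = 6, freq = 0
Loop ends.

Final answer: 0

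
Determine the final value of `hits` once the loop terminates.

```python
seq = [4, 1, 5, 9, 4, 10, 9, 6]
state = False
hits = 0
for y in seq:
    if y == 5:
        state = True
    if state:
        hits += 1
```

Let's trace through this code step by step.

Initialize: seq = [4, 1, 5, 9, 4, 10, 9, 6]
Initialize: state = False
Initialize: hits = 0
Entering loop: for y in seq:
After iteration 1: y = 4, state = False, hits = 0
After iteration 2: y = 1, state = False, hits = 0
After iteration 3: y = 5, state = True, hits = 1
After iteration 4: y = 9, state = True, hits = 2
After iteration 5: y = 4, state = True, hits = 3
After iteration 6: y = 10, state = True, hits = 4
After iteration 7: y = 9, state = True, hits = 5
After iteration 8: y = 6, state = True, hits = 6
Loop ends.

Final answer: 6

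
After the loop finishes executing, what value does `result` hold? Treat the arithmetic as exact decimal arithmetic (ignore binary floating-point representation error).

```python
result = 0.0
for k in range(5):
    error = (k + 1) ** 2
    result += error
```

Let's trace through this code step by step.

Initialize: result = 0.0
Entering loop: for k in range(5):
After iteration 1: k = 0, result = 1.0, error = 1
After iteration 2: k = 1, result = 5.0, error = 4
After iteration 3: k = 2, result = 14.0, error = 9
After iteration 4: k = 3, result = 30.0, error = 16
After iteration 5: k = 4, result = 55.0, error = 25
Loop ends.

Final answer: 55.0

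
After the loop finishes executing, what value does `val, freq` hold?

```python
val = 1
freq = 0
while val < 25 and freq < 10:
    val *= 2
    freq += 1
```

Let's trace through this code step by step.

Initialize: val = 1
Initialize: freq = 0
Entering loop: while val < 25 and freq < 10:
After iteration 1: val = 2, freq = 1
After iteration 2: val = 4, freq = 2
After iteration 3: val = 8, freq = 3
After iteration 4: val = 16, freq = 4
After iteration 5: val = 32, freq = 5
Loop ends.

Final answer: 32, 5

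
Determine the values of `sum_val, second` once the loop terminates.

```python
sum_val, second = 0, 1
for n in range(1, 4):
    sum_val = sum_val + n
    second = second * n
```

Let's trace through this code step by step.

Initialize: sum_val = 0
Initialize: second = 1
Entering loop: for n in range(1, 4):
After iteration 1: n = 1, sum_val = 1, second = 1
After iteration 2: n = 2, sum_val = 3, second = 2
After iteration 3: n = 3, sum_val = 6, second = 6
Loop ends.

Final answer: 6, 6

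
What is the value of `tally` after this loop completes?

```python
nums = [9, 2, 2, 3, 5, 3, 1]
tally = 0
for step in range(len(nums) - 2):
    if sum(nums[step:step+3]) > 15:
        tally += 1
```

Let's trace through this code step by step.

Initialize: nums = [9, 2, 2, 3, 5, 3, 1]
Initialize: tally = 0
Entering loop: for step in range(len(nums) - 2):
After iteration 1: step = 0, tally = 0
After iteration 2: step = 1, tally = 0
After iteration 3: step = 2, tally = 0
After iteration 4: step = 3, tally = 0
After iteration 5: step = 4, tally = 0
Loop ends.

Final answer: 0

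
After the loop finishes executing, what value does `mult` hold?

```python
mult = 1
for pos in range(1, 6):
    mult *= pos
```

Let's trace through this code step by step.

Initialize: mult = 1
Entering loop: for pos in range(1, 6):
After iteration 1: pos = 1, mult = 1
After iteration 2: pos = 2, mult = 2
After iteration 3: pos = 3, mult = 6
After iteration 4: pos = 4, mult = 24
After iteration 5: pos = 5, mult = 120
Loop ends.

Final answer: 120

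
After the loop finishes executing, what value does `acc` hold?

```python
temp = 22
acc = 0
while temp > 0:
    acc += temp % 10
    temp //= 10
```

Let's trace through this code step by step.

Initialize: temp = 22
Initialize: acc = 0
Entering loop: while temp > 0:
After iteration 1: temp = 2, acc = 2
After iteration 2: temp = 0, acc = 4
Loop ends.

Final answer: 4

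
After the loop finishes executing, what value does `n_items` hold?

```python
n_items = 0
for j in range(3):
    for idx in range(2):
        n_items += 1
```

Let's trace through this code step by step.

Initialize: n_items = 0
Entering loop: for j in range(3):
After iteration 1: j = 0, n_items = 2
After iteration 2: j = 1, n_items = 4
After iteration 3: j = 2, n_items = 6
Loop ends.

Final answer: 6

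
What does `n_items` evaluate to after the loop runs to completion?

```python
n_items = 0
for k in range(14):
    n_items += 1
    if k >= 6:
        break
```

Let's trace through this code step by step.

Initialize: n_items = 0
Entering loop: for k in range(14):
After iteration 1: k = 0, n_items = 1
After iteration 2: k = 1, n_items = 2
After iteration 3: k = 2, n_items = 3
After iteration 4: k = 3, n_items = 4
After iteration 5: k = 4, n_items = 5
After iteration 6: k = 5, n_items = 6
After iteration 7: k = 6, n_items = 7
Loop ends.

Final answer: 7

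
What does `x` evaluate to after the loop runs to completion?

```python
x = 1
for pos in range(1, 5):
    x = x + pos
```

Let's trace through this code step by step.

Initialize: x = 1
Entering loop: for pos in range(1, 5):
After iteration 1: pos = 1, x = 2
After iteration 2: pos = 2, x = 4
After iteration 3: pos = 3, x = 7
After iteration 4: pos = 4, x = 11
Loop ends.

Final answer: 11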